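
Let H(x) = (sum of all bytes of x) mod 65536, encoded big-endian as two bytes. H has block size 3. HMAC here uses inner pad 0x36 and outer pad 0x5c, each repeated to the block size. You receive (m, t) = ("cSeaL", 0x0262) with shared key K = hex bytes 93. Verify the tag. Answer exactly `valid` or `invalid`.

Key hex bytes 93 is 1 byte ≤ B = 3; zero-pad to 3 bytes: K' = 93 00 00.
K' ⊕ ipad = a5 36 36; K' ⊕ opad = cf 5c 5c.
Inner hash: sum = 165+54+54+99+83+101+97+76 = 729 → 02 d9.
Outer hash (recomputed tag): sum = 207+92+92+2+217 = 610 → 02 62.
Recomputed tag = 0262; claimed = 0262 → match.

valid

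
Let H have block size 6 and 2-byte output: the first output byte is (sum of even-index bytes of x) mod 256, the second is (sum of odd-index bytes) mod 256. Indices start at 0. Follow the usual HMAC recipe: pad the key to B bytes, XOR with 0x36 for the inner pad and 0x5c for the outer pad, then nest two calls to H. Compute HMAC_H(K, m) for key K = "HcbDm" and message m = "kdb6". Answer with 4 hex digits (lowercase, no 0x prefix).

Key "HcbDm" = 48 63 62 44 6d is 5 bytes ≤ B = 6; zero-pad to 6 bytes: K' = 48 63 62 44 6d 00.
K' ⊕ ipad = 7e 55 54 72 5b 36.  K' ⊕ opad = 14 3f 3e 18 31 5c.
Inner input = (K'⊕ipad) ∥ m = 7e 55 54 72 5b 36 ∥ 6b 64 62 36.
Inner hash: even-index sum = 506 mod 256 = 250; odd-index sum = 407 mod 256 = 151 → fa 97.
Outer input = (K'⊕opad) ∥ inner = 14 3f 3e 18 31 5c ∥ fa 97.
Outer hash (tag): even-index sum = 381 mod 256 = 125; odd-index sum = 330 mod 256 = 74 → 7d 4a.

7d4a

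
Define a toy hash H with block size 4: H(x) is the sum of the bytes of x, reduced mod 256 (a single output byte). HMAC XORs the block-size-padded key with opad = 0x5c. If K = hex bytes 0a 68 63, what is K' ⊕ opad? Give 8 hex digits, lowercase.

Key hex bytes 0a 68 63 is 3 bytes ≤ B = 4; zero-pad to 4 bytes: K' = 0a 68 63 00.
XOR each byte with 0x5c: 0a⊕5c=56, 68⊕5c=34, 63⊕5c=3f, 00⊕5c=5c.

56343f5c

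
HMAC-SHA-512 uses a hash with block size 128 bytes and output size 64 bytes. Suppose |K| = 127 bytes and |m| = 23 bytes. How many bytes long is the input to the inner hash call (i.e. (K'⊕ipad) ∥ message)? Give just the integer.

151

Key is 127 ≤ 128 bytes, zero-padded: |K'| = 128.
Inner input = (K'⊕ipad) ∥ m → 128 + 23 = 151 bytes.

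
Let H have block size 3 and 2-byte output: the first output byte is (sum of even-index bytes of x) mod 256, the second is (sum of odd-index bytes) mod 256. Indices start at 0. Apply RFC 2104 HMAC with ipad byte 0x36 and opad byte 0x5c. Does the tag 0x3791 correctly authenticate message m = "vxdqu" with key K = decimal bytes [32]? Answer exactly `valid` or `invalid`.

Key decimal bytes [32] = 20 is 1 byte ≤ B = 3; zero-pad to 3 bytes: K' = 20 00 00.
K' ⊕ ipad = 16 36 36; K' ⊕ opad = 7c 5c 5c.
Inner hash: even-index sum = 309 mod 256 = 53; odd-index sum = 389 mod 256 = 133 → 35 85.
Outer hash (recomputed tag): even-index sum = 349 mod 256 = 93; odd-index sum = 145 mod 256 = 145 → 5d 91.
Recomputed tag = 5d91; claimed = 3791 → mismatch.

invalid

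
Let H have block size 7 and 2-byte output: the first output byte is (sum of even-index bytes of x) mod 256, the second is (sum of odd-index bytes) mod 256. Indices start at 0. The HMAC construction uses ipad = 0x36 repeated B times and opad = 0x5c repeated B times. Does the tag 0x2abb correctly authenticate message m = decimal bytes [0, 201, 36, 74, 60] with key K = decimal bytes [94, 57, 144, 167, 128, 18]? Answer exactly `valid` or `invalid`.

Key decimal bytes [94, 57, 144, 167, 128, 18] = 5e 39 90 a7 80 12 is 6 bytes ≤ B = 7; zero-pad to 7 bytes: K' = 5e 39 90 a7 80 12 00.
K' ⊕ ipad = 68 0f a6 91 b6 24 36; K' ⊕ opad = 02 65 cc fb dc 4e 5c.
Inner hash: even-index sum = 781 mod 256 = 13; odd-index sum = 292 mod 256 = 36 → 0d 24.
Outer hash (recomputed tag): even-index sum = 554 mod 256 = 42; odd-index sum = 443 mod 256 = 187 → 2a bb.
Recomputed tag = 2abb; claimed = 2abb → match.

valid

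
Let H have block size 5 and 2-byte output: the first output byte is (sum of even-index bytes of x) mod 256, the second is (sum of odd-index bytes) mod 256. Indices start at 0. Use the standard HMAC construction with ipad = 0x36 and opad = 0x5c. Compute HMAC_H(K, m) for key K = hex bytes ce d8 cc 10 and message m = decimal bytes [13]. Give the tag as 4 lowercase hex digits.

Key hex bytes ce d8 cc 10 is 4 bytes ≤ B = 5; zero-pad to 5 bytes: K' = ce d8 cc 10 00.
K' ⊕ ipad = f8 ee fa 26 36.  K' ⊕ opad = 92 84 90 4c 5c.
Inner input = (K'⊕ipad) ∥ m = f8 ee fa 26 36 ∥ 0d.
Inner hash: even-index sum = 552 mod 256 = 40; odd-index sum = 289 mod 256 = 33 → 28 21.
Outer input = (K'⊕opad) ∥ inner = 92 84 90 4c 5c ∥ 28 21.
Outer hash (tag): even-index sum = 415 mod 256 = 159; odd-index sum = 248 mod 256 = 248 → 9f f8.

9ff8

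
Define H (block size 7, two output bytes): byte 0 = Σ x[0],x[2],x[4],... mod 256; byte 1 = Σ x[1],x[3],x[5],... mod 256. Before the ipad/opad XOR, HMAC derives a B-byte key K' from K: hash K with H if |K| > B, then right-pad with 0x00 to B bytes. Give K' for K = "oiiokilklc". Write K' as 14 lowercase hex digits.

1b0f0000000000

|K| = 10 > B = 7, so first hash the key.
H(K): even-index sum = 539 mod 256 = 27; odd-index sum = 527 mod 256 = 15 → 1b 0f.
Zero-pad H(K) = 1b 0f to 7 bytes: K' = 1b 0f 00 00 00 00 00.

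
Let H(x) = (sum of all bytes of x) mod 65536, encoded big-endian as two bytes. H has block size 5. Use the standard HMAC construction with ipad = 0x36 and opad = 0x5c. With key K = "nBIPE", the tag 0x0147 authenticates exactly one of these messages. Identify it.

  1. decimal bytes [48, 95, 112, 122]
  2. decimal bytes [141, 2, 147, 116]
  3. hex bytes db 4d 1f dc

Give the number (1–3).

Key "nBIPE" = 6e 42 49 50 45 is exactly B = 5 bytes: K' = 6e 42 49 50 45.
K' ⊕ ipad = 58 74 7f 66 73; K' ⊕ opad = 32 1e 15 0c 19.
m1: inner = H(58 74 7f 66 73 30 5f 70 7a) = 03 9d; tag = H(32 1e 15 0c 19 03 9d) = 012a
m2: inner = H(58 74 7f 66 73 8d 02 93 74) = 03 ba; tag = H(32 1e 15 0c 19 03 ba) = 0147 ← matches
m3: inner = H(58 74 7f 66 73 db 4d 1f dc) = 04 47; tag = H(32 1e 15 0c 19 04 47) = 00d5

2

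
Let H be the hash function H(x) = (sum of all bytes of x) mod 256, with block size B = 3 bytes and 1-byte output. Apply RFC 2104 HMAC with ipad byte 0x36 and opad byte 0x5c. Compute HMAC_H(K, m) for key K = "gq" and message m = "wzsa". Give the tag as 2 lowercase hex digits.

57

Key "gq" = 67 71 is 2 bytes ≤ B = 3; zero-pad to 3 bytes: K' = 67 71 00.
K' ⊕ ipad = 51 47 36.  K' ⊕ opad = 3b 2d 5c.
Inner input = (K'⊕ipad) ∥ m = 51 47 36 ∥ 77 7a 73 61.
Inner hash: sum = 81+71+54+119+122+115+97 = 659; mod 256 = 147 → 93.
Outer input = (K'⊕opad) ∥ inner = 3b 2d 5c ∥ 93.
Outer hash (tag): sum = 59+45+92+147 = 343; mod 256 = 87 → 57.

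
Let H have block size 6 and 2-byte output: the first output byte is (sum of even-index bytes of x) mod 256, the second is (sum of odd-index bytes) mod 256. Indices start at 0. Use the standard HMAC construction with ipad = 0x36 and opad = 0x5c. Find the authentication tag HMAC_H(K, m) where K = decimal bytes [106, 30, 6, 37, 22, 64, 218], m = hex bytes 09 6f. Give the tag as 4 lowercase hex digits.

Key decimal bytes [106, 30, 6, 37, 22, 64, 218] = 6a 1e 06 25 16 40 da is 7 bytes > B = 6, so hash it first: H(key) = 60 83, then zero-pad to 6 bytes: K' = 60 83 00 00 00 00.
K' ⊕ ipad = 56 b5 36 36 36 36.  K' ⊕ opad = 3c df 5c 5c 5c 5c.
Inner input = (K'⊕ipad) ∥ m = 56 b5 36 36 36 36 ∥ 09 6f.
Inner hash: even-index sum = 203 mod 256 = 203; odd-index sum = 400 mod 256 = 144 → cb 90.
Outer input = (K'⊕opad) ∥ inner = 3c df 5c 5c 5c 5c ∥ cb 90.
Outer hash (tag): even-index sum = 447 mod 256 = 191; odd-index sum = 551 mod 256 = 39 → bf 27.

bf27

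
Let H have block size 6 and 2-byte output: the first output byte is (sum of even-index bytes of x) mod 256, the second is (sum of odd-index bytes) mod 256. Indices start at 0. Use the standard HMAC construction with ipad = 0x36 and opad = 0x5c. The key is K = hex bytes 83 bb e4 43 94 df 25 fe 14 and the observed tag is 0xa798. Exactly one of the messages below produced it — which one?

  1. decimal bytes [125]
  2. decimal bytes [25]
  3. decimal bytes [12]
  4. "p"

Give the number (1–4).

Key hex bytes 83 bb e4 43 94 df 25 fe 14 is 9 bytes > B = 6, so hash it first: H(key) = 34 db, then zero-pad to 6 bytes: K' = 34 db 00 00 00 00.
K' ⊕ ipad = 02 ed 36 36 36 36; K' ⊕ opad = 68 87 5c 5c 5c 5c.
m1: inner = H(02 ed 36 36 36 36 7d) = eb 59; tag = H(68 87 5c 5c 5c 5c eb 59) = 0b98
m2: inner = H(02 ed 36 36 36 36 19) = 87 59; tag = H(68 87 5c 5c 5c 5c 87 59) = a798 ← matches
m3: inner = H(02 ed 36 36 36 36 0c) = 7a 59; tag = H(68 87 5c 5c 5c 5c 7a 59) = 9a98
m4: inner = H(02 ed 36 36 36 36 70) = de 59; tag = H(68 87 5c 5c 5c 5c de 59) = fe98

2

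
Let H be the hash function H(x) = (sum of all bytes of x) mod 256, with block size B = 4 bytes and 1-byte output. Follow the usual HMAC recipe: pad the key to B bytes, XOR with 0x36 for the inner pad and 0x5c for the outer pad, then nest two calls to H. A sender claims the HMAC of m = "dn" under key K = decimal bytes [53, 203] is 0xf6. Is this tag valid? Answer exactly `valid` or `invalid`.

Key decimal bytes [53, 203] = 35 cb is 2 bytes ≤ B = 4; zero-pad to 4 bytes: K' = 35 cb 00 00.
K' ⊕ ipad = 03 fd 36 36; K' ⊕ opad = 69 97 5c 5c.
Inner hash: sum = 3+253+54+54+100+110 = 574; mod 256 = 62 → 3e.
Outer hash (recomputed tag): sum = 105+151+92+92+62 = 502; mod 256 = 246 → f6.
Recomputed tag = f6; claimed = f6 → match.

valid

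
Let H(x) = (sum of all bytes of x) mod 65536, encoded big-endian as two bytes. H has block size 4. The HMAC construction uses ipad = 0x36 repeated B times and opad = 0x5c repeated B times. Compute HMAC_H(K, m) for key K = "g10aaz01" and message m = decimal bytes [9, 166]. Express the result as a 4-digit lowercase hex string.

01f2

Key "g10aaz01" = 67 31 30 61 61 7a 30 31 is 8 bytes > B = 4, so hash it first: H(key) = 02 65, then zero-pad to 4 bytes: K' = 02 65 00 00.
K' ⊕ ipad = 34 53 36 36.  K' ⊕ opad = 5e 39 5c 5c.
Inner input = (K'⊕ipad) ∥ m = 34 53 36 36 ∥ 09 a6.
Inner hash: sum = 52+83+54+54+9+166 = 418 → 01 a2.
Outer input = (K'⊕opad) ∥ inner = 5e 39 5c 5c ∥ 01 a2.
Outer hash (tag): sum = 94+57+92+92+1+162 = 498 → 01 f2.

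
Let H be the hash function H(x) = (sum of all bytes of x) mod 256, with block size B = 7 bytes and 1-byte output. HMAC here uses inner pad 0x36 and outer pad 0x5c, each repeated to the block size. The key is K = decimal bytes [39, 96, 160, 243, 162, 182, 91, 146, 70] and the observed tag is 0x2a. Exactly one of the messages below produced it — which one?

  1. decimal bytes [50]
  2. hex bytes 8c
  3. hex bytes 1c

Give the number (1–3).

Key decimal bytes [39, 96, 160, 243, 162, 182, 91, 146, 70] = 27 60 a0 f3 a2 b6 5b 92 46 is 9 bytes > B = 7, so hash it first: H(key) = a5, then zero-pad to 7 bytes: K' = a5 00 00 00 00 00 00.
K' ⊕ ipad = 93 36 36 36 36 36 36; K' ⊕ opad = f9 5c 5c 5c 5c 5c 5c.
m1: inner = H(93 36 36 36 36 36 36 32) = 09; tag = H(f9 5c 5c 5c 5c 5c 5c 09) = 2a ← matches
m2: inner = H(93 36 36 36 36 36 36 8c) = 63; tag = H(f9 5c 5c 5c 5c 5c 5c 63) = 84
m3: inner = H(93 36 36 36 36 36 36 1c) = f3; tag = H(f9 5c 5c 5c 5c 5c 5c f3) = 14

1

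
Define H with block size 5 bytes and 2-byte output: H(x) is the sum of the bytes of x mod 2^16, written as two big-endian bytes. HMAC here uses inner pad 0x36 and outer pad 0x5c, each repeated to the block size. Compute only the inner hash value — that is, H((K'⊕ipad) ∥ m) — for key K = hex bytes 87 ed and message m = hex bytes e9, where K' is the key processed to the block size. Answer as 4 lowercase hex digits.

Key hex bytes 87 ed is 2 bytes ≤ B = 5; zero-pad to 5 bytes: K' = 87 ed 00 00 00.
K' ⊕ ipad = b1 db 36 36 36.
Inner input = b1 db 36 36 36 ∥ e9.
Inner hash: sum = 177+219+54+54+54+233 = 791 → 03 17.

0317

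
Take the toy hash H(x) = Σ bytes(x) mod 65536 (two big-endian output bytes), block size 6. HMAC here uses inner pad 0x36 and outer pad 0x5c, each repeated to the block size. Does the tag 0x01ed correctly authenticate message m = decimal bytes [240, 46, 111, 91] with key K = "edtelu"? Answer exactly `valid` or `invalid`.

Key "edtelu" = 65 64 74 65 6c 75 is exactly B = 6 bytes: K' = 65 64 74 65 6c 75.
K' ⊕ ipad = 53 52 42 53 5a 43; K' ⊕ opad = 39 38 28 39 30 29.
Inner hash: sum = 83+82+66+83+90+67+240+46+111+91 = 959 → 03 bf.
Outer hash (recomputed tag): sum = 57+56+40+57+48+41+3+191 = 493 → 01 ed.
Recomputed tag = 01ed; claimed = 01ed → match.

valid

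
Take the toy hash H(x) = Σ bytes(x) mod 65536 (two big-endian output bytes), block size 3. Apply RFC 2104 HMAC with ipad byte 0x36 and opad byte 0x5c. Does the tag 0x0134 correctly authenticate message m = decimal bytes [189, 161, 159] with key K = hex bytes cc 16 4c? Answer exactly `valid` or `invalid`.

Key hex bytes cc 16 4c is exactly B = 3 bytes: K' = cc 16 4c.
K' ⊕ ipad = fa 20 7a; K' ⊕ opad = 90 4a 10.
Inner hash: sum = 250+32+122+189+161+159 = 913 → 03 91.
Outer hash (recomputed tag): sum = 144+74+16+3+145 = 382 → 01 7e.
Recomputed tag = 017e; claimed = 0134 → mismatch.

invalid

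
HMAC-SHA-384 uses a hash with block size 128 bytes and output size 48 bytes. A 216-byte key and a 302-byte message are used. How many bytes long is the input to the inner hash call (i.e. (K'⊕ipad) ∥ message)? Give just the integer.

Key is 216 > 128 bytes, so it is hashed to 48 bytes then zero-padded to 128: |K'| = 128.
Inner input = (K'⊕ipad) ∥ m → 128 + 302 = 430 bytes.

430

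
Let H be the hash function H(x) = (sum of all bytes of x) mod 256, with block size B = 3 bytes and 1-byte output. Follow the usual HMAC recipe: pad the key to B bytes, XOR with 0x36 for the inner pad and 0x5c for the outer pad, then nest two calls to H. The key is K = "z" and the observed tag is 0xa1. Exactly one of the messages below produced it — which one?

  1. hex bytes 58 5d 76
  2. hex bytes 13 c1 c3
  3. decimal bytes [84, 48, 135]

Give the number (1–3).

Key "z" = 7a is 1 byte ≤ B = 3; zero-pad to 3 bytes: K' = 7a 00 00.
K' ⊕ ipad = 4c 36 36; K' ⊕ opad = 26 5c 5c.
m1: inner = H(4c 36 36 58 5d 76) = e3; tag = H(26 5c 5c e3) = c1
m2: inner = H(4c 36 36 13 c1 c3) = 4f; tag = H(26 5c 5c 4f) = 2d
m3: inner = H(4c 36 36 54 30 87) = c3; tag = H(26 5c 5c c3) = a1 ← matches

3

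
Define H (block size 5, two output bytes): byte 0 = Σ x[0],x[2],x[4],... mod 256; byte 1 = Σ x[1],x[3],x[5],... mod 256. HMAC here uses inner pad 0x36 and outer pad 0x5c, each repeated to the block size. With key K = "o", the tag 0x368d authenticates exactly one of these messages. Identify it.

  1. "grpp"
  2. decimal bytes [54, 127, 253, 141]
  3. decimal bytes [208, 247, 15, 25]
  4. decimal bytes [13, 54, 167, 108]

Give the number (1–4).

3

Key "o" = 6f is 1 byte ≤ B = 5; zero-pad to 5 bytes: K' = 6f 00 00 00 00.
K' ⊕ ipad = 59 36 36 36 36; K' ⊕ opad = 33 5c 5c 5c 5c.
m1: inner = H(59 36 36 36 36 67 72 70 70) = a7 43; tag = H(33 5c 5c 5c 5c a7 43) = 2e5f
m2: inner = H(59 36 36 36 36 36 7f fd 8d) = d1 9f; tag = H(33 5c 5c 5c 5c d1 9f) = 8a89
m3: inner = H(59 36 36 36 36 d0 f7 0f 19) = d5 4b; tag = H(33 5c 5c 5c 5c d5 4b) = 368d ← matches
m4: inner = H(59 36 36 36 36 0d 36 a7 6c) = 67 20; tag = H(33 5c 5c 5c 5c 67 20) = 0b1f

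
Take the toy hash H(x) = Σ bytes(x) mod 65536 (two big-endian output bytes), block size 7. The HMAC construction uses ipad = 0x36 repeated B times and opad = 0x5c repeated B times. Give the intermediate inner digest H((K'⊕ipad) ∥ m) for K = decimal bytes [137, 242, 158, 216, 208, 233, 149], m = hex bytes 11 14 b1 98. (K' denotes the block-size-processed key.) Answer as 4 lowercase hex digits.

Key decimal bytes [137, 242, 158, 216, 208, 233, 149] = 89 f2 9e d8 d0 e9 95 is exactly B = 7 bytes: K' = 89 f2 9e d8 d0 e9 95.
K' ⊕ ipad = bf c4 a8 ee e6 df a3.
Inner input = bf c4 a8 ee e6 df a3 ∥ 11 14 b1 98.
Inner hash: sum = 191+196+168+238+230+223+163+17+20+177+152 = 1775 → 06 ef.

06ef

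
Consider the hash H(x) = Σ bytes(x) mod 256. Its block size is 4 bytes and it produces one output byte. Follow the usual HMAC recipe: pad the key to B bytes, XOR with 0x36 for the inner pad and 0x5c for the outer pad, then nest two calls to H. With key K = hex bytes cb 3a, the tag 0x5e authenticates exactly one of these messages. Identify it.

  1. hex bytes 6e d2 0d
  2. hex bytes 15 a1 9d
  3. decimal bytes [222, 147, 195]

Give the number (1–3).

3

Key hex bytes cb 3a is 2 bytes ≤ B = 4; zero-pad to 4 bytes: K' = cb 3a 00 00.
K' ⊕ ipad = fd 0c 36 36; K' ⊕ opad = 97 66 5c 5c.
m1: inner = H(fd 0c 36 36 6e d2 0d) = c2; tag = H(97 66 5c 5c c2) = 77
m2: inner = H(fd 0c 36 36 15 a1 9d) = c8; tag = H(97 66 5c 5c c8) = 7d
m3: inner = H(fd 0c 36 36 de 93 c3) = a9; tag = H(97 66 5c 5c a9) = 5e ← matches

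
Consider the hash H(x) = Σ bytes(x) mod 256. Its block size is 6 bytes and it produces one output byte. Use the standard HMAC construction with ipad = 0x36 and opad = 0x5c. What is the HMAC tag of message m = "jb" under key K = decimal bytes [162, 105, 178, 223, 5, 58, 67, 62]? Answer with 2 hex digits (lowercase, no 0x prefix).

Key decimal bytes [162, 105, 178, 223, 5, 58, 67, 62] = a2 69 b2 df 05 3a 43 3e is 8 bytes > B = 6, so hash it first: H(key) = 5c, then zero-pad to 6 bytes: K' = 5c 00 00 00 00 00.
K' ⊕ ipad = 6a 36 36 36 36 36.  K' ⊕ opad = 00 5c 5c 5c 5c 5c.
Inner input = (K'⊕ipad) ∥ m = 6a 36 36 36 36 36 ∥ 6a 62.
Inner hash: sum = 106+54+54+54+54+54+106+98 = 580; mod 256 = 68 → 44.
Outer input = (K'⊕opad) ∥ inner = 00 5c 5c 5c 5c 5c ∥ 44.
Outer hash (tag): sum = 0+92+92+92+92+92+68 = 528; mod 256 = 16 → 10.

10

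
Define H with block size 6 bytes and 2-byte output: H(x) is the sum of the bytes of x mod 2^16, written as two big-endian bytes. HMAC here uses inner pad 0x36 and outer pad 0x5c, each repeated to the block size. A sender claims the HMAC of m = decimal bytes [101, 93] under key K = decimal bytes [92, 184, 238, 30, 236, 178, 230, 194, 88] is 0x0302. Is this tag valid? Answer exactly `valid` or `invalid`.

Key decimal bytes [92, 184, 238, 30, 236, 178, 230, 194, 88] = 5c b8 ee 1e ec b2 e6 c2 58 is 9 bytes > B = 6, so hash it first: H(key) = 05 be, then zero-pad to 6 bytes: K' = 05 be 00 00 00 00.
K' ⊕ ipad = 33 88 36 36 36 36; K' ⊕ opad = 59 e2 5c 5c 5c 5c.
Inner hash: sum = 51+136+54+54+54+54+101+93 = 597 → 02 55.
Outer hash (recomputed tag): sum = 89+226+92+92+92+92+2+85 = 770 → 03 02.
Recomputed tag = 0302; claimed = 0302 → match.

valid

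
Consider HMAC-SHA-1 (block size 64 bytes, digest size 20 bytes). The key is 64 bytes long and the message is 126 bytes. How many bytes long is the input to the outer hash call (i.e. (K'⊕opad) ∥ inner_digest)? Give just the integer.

Key is 64 ≤ 64 bytes, zero-padded: |K'| = 64.
Outer input = (K'⊕opad) ∥ H(inner) → 64 + 20 = 84 bytes.

84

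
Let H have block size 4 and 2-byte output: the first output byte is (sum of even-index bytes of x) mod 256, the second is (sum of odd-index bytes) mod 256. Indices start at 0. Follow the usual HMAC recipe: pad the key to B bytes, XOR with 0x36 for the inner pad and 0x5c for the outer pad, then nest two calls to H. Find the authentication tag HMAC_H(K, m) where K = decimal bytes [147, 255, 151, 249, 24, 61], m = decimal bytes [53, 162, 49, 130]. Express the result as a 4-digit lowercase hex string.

8a22

Key decimal bytes [147, 255, 151, 249, 24, 61] = 93 ff 97 f9 18 3d is 6 bytes > B = 4, so hash it first: H(key) = 42 35, then zero-pad to 4 bytes: K' = 42 35 00 00.
K' ⊕ ipad = 74 03 36 36.  K' ⊕ opad = 1e 69 5c 5c.
Inner input = (K'⊕ipad) ∥ m = 74 03 36 36 ∥ 35 a2 31 82.
Inner hash: even-index sum = 272 mod 256 = 16; odd-index sum = 349 mod 256 = 93 → 10 5d.
Outer input = (K'⊕opad) ∥ inner = 1e 69 5c 5c ∥ 10 5d.
Outer hash (tag): even-index sum = 138 mod 256 = 138; odd-index sum = 290 mod 256 = 34 → 8a 22.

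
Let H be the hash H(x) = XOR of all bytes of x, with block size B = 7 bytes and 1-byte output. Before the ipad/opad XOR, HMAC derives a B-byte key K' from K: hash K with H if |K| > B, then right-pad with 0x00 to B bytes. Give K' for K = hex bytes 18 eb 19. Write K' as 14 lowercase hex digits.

18eb1900000000

Key hex bytes 18 eb 19 is 3 bytes ≤ B = 7; zero-pad to 7 bytes: K' = 18 eb 19 00 00 00 00.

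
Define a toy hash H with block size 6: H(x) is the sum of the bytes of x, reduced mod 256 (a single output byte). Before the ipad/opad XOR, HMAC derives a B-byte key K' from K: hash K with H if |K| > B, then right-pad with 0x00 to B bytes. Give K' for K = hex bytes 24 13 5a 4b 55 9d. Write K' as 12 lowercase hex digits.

Key hex bytes 24 13 5a 4b 55 9d is exactly B = 6 bytes: K' = 24 13 5a 4b 55 9d.

24135a4b559d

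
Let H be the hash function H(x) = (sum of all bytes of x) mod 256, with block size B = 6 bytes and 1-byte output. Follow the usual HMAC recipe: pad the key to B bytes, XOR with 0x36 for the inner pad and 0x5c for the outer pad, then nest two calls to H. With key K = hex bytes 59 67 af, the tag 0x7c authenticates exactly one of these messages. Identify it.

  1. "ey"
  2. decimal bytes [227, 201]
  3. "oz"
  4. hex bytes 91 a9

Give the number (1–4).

4

Key hex bytes 59 67 af is 3 bytes ≤ B = 6; zero-pad to 6 bytes: K' = 59 67 af 00 00 00.
K' ⊕ ipad = 6f 51 99 36 36 36; K' ⊕ opad = 05 3b f3 5c 5c 5c.
m1: inner = H(6f 51 99 36 36 36 65 79) = d9; tag = H(05 3b f3 5c 5c 5c d9) = 20
m2: inner = H(6f 51 99 36 36 36 e3 c9) = a7; tag = H(05 3b f3 5c 5c 5c a7) = ee
m3: inner = H(6f 51 99 36 36 36 6f 7a) = e4; tag = H(05 3b f3 5c 5c 5c e4) = 2b
m4: inner = H(6f 51 99 36 36 36 91 a9) = 35; tag = H(05 3b f3 5c 5c 5c 35) = 7c ← matches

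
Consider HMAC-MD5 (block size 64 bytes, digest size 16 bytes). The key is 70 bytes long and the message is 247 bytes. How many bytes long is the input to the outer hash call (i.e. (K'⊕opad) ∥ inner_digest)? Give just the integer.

80

Key is 70 > 64 bytes, so it is hashed to 16 bytes then zero-padded to 64: |K'| = 64.
Outer input = (K'⊕opad) ∥ H(inner) → 64 + 16 = 80 bytes.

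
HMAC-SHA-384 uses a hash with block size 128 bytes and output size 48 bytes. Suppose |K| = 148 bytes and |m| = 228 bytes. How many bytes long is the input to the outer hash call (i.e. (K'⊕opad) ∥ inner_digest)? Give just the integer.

Key is 148 > 128 bytes, so it is hashed to 48 bytes then zero-padded to 128: |K'| = 128.
Outer input = (K'⊕opad) ∥ H(inner) → 128 + 48 = 176 bytes.

176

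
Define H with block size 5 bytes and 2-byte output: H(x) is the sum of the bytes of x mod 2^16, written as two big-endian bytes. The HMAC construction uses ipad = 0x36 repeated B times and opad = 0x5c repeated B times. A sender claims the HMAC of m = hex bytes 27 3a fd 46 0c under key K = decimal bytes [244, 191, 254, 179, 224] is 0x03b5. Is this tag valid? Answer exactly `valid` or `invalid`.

invalid

Key decimal bytes [244, 191, 254, 179, 224] = f4 bf fe b3 e0 is exactly B = 5 bytes: K' = f4 bf fe b3 e0.
K' ⊕ ipad = c2 89 c8 85 d6; K' ⊕ opad = a8 e3 a2 ef bc.
Inner hash: sum = 194+137+200+133+214+39+58+253+70+12 = 1310 → 05 1e.
Outer hash (recomputed tag): sum = 168+227+162+239+188+5+30 = 1019 → 03 fb.
Recomputed tag = 03fb; claimed = 03b5 → mismatch.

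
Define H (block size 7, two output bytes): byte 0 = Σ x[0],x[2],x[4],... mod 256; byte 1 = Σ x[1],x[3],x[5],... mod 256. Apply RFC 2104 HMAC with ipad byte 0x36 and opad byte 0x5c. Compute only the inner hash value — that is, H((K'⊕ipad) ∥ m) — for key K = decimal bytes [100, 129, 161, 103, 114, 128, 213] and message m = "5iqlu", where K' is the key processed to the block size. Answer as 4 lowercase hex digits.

e5d9

Key decimal bytes [100, 129, 161, 103, 114, 128, 213] = 64 81 a1 67 72 80 d5 is exactly B = 7 bytes: K' = 64 81 a1 67 72 80 d5.
K' ⊕ ipad = 52 b7 97 51 44 b6 e3.
Inner input = 52 b7 97 51 44 b6 e3 ∥ 35 69 71 6c 75.
Inner hash: even-index sum = 741 mod 256 = 229; odd-index sum = 729 mod 256 = 217 → e5 d9.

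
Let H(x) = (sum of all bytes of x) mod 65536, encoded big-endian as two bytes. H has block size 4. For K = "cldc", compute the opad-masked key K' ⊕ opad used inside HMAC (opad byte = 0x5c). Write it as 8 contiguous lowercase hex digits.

3f30383f

Key "cldc" = 63 6c 64 63 is exactly B = 4 bytes: K' = 63 6c 64 63.
XOR each byte with 0x5c: 63⊕5c=3f, 6c⊕5c=30, 64⊕5c=38, 63⊕5c=3f.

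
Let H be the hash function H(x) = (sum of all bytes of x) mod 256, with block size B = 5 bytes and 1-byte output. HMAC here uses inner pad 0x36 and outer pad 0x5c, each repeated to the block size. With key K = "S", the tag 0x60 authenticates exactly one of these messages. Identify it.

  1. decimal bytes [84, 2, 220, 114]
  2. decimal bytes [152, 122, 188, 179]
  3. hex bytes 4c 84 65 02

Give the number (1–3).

1

Key "S" = 53 is 1 byte ≤ B = 5; zero-pad to 5 bytes: K' = 53 00 00 00 00.
K' ⊕ ipad = 65 36 36 36 36; K' ⊕ opad = 0f 5c 5c 5c 5c.
m1: inner = H(65 36 36 36 36 54 02 dc 72) = e1; tag = H(0f 5c 5c 5c 5c e1) = 60 ← matches
m2: inner = H(65 36 36 36 36 98 7a bc b3) = be; tag = H(0f 5c 5c 5c 5c be) = 3d
m3: inner = H(65 36 36 36 36 4c 84 65 02) = 74; tag = H(0f 5c 5c 5c 5c 74) = f3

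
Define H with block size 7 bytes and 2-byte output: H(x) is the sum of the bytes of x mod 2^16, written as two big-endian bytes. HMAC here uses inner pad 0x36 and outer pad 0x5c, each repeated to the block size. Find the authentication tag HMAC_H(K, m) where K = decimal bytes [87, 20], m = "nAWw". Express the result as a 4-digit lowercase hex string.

Key decimal bytes [87, 20] = 57 14 is 2 bytes ≤ B = 7; zero-pad to 7 bytes: K' = 57 14 00 00 00 00 00.
K' ⊕ ipad = 61 22 36 36 36 36 36.  K' ⊕ opad = 0b 48 5c 5c 5c 5c 5c.
Inner input = (K'⊕ipad) ∥ m = 61 22 36 36 36 36 36 ∥ 6e 41 57 77.
Inner hash: sum = 97+34+54+54+54+54+54+110+65+87+119 = 782 → 03 0e.
Outer input = (K'⊕opad) ∥ inner = 0b 48 5c 5c 5c 5c 5c ∥ 03 0e.
Outer hash (tag): sum = 11+72+92+92+92+92+92+3+14 = 560 → 02 30.

0230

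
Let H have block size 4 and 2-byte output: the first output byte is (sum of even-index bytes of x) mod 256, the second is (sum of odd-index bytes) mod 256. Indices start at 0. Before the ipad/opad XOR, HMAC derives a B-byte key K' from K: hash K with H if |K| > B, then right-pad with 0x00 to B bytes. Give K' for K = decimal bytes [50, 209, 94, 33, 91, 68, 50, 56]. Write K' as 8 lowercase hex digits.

1d6e0000

|K| = 8 > B = 4, so first hash the key.
H(K): even-index sum = 285 mod 256 = 29; odd-index sum = 366 mod 256 = 110 → 1d 6e.
Zero-pad H(K) = 1d 6e to 4 bytes: K' = 1d 6e 00 00.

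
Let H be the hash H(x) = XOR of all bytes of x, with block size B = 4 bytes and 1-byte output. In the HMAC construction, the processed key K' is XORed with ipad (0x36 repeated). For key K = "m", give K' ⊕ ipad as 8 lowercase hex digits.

5b363636

Key "m" = 6d is 1 byte ≤ B = 4; zero-pad to 4 bytes: K' = 6d 00 00 00.
XOR each byte with 0x36: 6d⊕36=5b, 00⊕36=36, 00⊕36=36, 00⊕36=36.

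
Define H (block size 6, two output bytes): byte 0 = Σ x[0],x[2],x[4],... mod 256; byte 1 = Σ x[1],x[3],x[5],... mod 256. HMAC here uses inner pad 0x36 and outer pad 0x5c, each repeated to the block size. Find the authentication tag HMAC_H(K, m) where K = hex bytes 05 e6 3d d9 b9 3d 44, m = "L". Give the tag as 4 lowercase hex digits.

Key hex bytes 05 e6 3d d9 b9 3d 44 is 7 bytes > B = 6, so hash it first: H(key) = 3f fc, then zero-pad to 6 bytes: K' = 3f fc 00 00 00 00.
K' ⊕ ipad = 09 ca 36 36 36 36.  K' ⊕ opad = 63 a0 5c 5c 5c 5c.
Inner input = (K'⊕ipad) ∥ m = 09 ca 36 36 36 36 ∥ 4c.
Inner hash: even-index sum = 193 mod 256 = 193; odd-index sum = 310 mod 256 = 54 → c1 36.
Outer input = (K'⊕opad) ∥ inner = 63 a0 5c 5c 5c 5c ∥ c1 36.
Outer hash (tag): even-index sum = 476 mod 256 = 220; odd-index sum = 398 mod 256 = 142 → dc 8e.

dc8e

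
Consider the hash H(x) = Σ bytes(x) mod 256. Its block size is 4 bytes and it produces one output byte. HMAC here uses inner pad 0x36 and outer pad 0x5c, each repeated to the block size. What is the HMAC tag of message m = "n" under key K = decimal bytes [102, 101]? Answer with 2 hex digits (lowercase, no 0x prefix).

Key decimal bytes [102, 101] = 66 65 is 2 bytes ≤ B = 4; zero-pad to 4 bytes: K' = 66 65 00 00.
K' ⊕ ipad = 50 53 36 36.  K' ⊕ opad = 3a 39 5c 5c.
Inner input = (K'⊕ipad) ∥ m = 50 53 36 36 ∥ 6e.
Inner hash: sum = 80+83+54+54+110 = 381; mod 256 = 125 → 7d.
Outer input = (K'⊕opad) ∥ inner = 3a 39 5c 5c ∥ 7d.
Outer hash (tag): sum = 58+57+92+92+125 = 424; mod 256 = 168 → a8.

a8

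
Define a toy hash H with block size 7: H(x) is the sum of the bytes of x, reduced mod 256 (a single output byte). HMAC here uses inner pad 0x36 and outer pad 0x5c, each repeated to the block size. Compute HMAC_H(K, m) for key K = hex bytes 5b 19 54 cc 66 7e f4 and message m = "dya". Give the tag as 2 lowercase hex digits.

78

Key hex bytes 5b 19 54 cc 66 7e f4 is exactly B = 7 bytes: K' = 5b 19 54 cc 66 7e f4.
K' ⊕ ipad = 6d 2f 62 fa 50 48 c2.  K' ⊕ opad = 07 45 08 90 3a 22 a8.
Inner input = (K'⊕ipad) ∥ m = 6d 2f 62 fa 50 48 c2 ∥ 64 79 61.
Inner hash: sum = 109+47+98+250+80+72+194+100+121+97 = 1168; mod 256 = 144 → 90.
Outer input = (K'⊕opad) ∥ inner = 07 45 08 90 3a 22 a8 ∥ 90.
Outer hash (tag): sum = 7+69+8+144+58+34+168+144 = 632; mod 256 = 120 → 78.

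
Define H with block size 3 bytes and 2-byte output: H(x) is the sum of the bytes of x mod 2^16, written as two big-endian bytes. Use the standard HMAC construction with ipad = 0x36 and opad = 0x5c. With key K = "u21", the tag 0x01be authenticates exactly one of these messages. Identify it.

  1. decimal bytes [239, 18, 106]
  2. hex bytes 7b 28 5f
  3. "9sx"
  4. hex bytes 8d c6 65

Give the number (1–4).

1

Key "u21" = 75 32 31 is exactly B = 3 bytes: K' = 75 32 31.
K' ⊕ ipad = 43 04 07; K' ⊕ opad = 29 6e 6d.
m1: inner = H(43 04 07 ef 12 6a) = 01 b9; tag = H(29 6e 6d 01 b9) = 01be ← matches
m2: inner = H(43 04 07 7b 28 5f) = 01 50; tag = H(29 6e 6d 01 50) = 0155
m3: inner = H(43 04 07 39 73 78) = 01 72; tag = H(29 6e 6d 01 72) = 0177
m4: inner = H(43 04 07 8d c6 65) = 02 06; tag = H(29 6e 6d 02 06) = 010c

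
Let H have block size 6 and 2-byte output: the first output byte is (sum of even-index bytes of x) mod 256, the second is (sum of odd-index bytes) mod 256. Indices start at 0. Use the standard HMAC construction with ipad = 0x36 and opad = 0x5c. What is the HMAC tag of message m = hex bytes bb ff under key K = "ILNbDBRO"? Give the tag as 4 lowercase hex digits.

Key "ILNbDBRO" = 49 4c 4e 62 44 42 52 4f is 8 bytes > B = 6, so hash it first: H(key) = 2d 3f, then zero-pad to 6 bytes: K' = 2d 3f 00 00 00 00.
K' ⊕ ipad = 1b 09 36 36 36 36.  K' ⊕ opad = 71 63 5c 5c 5c 5c.
Inner input = (K'⊕ipad) ∥ m = 1b 09 36 36 36 36 ∥ bb ff.
Inner hash: even-index sum = 322 mod 256 = 66; odd-index sum = 372 mod 256 = 116 → 42 74.
Outer input = (K'⊕opad) ∥ inner = 71 63 5c 5c 5c 5c ∥ 42 74.
Outer hash (tag): even-index sum = 363 mod 256 = 107; odd-index sum = 399 mod 256 = 143 → 6b 8f.

6b8f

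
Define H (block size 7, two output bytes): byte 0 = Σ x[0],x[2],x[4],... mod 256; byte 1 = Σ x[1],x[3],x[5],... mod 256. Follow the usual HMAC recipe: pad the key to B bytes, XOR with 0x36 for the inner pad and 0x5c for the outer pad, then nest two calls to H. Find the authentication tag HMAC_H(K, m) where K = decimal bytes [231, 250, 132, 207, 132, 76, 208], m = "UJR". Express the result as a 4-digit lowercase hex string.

Key decimal bytes [231, 250, 132, 207, 132, 76, 208] = e7 fa 84 cf 84 4c d0 is exactly B = 7 bytes: K' = e7 fa 84 cf 84 4c d0.
K' ⊕ ipad = d1 cc b2 f9 b2 7a e6.  K' ⊕ opad = bb a6 d8 93 d8 10 8c.
Inner input = (K'⊕ipad) ∥ m = d1 cc b2 f9 b2 7a e6 ∥ 55 4a 52.
Inner hash: even-index sum = 869 mod 256 = 101; odd-index sum = 742 mod 256 = 230 → 65 e6.
Outer input = (K'⊕opad) ∥ inner = bb a6 d8 93 d8 10 8c ∥ 65 e6.
Outer hash (tag): even-index sum = 989 mod 256 = 221; odd-index sum = 430 mod 256 = 174 → dd ae.

ddae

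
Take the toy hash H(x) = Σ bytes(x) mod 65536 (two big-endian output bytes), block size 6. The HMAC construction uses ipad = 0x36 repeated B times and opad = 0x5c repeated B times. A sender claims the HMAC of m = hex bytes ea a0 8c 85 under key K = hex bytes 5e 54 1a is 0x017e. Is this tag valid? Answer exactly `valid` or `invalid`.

Key hex bytes 5e 54 1a is 3 bytes ≤ B = 6; zero-pad to 6 bytes: K' = 5e 54 1a 00 00 00.
K' ⊕ ipad = 68 62 2c 36 36 36; K' ⊕ opad = 02 08 46 5c 5c 5c.
Inner hash: sum = 104+98+44+54+54+54+234+160+140+133 = 1075 → 04 33.
Outer hash (recomputed tag): sum = 2+8+70+92+92+92+4+51 = 411 → 01 9b.
Recomputed tag = 019b; claimed = 017e → mismatch.

invalid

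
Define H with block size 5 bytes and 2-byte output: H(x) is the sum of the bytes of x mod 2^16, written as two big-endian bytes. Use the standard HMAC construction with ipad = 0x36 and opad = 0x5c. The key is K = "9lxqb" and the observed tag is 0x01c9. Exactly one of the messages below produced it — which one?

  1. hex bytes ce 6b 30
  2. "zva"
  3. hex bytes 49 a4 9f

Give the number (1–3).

Key "9lxqb" = 39 6c 78 71 62 is exactly B = 5 bytes: K' = 39 6c 78 71 62.
K' ⊕ ipad = 0f 5a 4e 47 54; K' ⊕ opad = 65 30 24 2d 3e.
m1: inner = H(0f 5a 4e 47 54 ce 6b 30) = 02 bb; tag = H(65 30 24 2d 3e 02 bb) = 01e1
m2: inner = H(0f 5a 4e 47 54 7a 76 61) = 02 a3; tag = H(65 30 24 2d 3e 02 a3) = 01c9 ← matches
m3: inner = H(0f 5a 4e 47 54 49 a4 9f) = 02 de; tag = H(65 30 24 2d 3e 02 de) = 0204

2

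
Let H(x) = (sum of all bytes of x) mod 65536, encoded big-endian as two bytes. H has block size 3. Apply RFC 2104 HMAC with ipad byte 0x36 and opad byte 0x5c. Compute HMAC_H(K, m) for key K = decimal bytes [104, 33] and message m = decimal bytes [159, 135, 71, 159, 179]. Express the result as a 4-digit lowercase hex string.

Key decimal bytes [104, 33] = 68 21 is 2 bytes ≤ B = 3; zero-pad to 3 bytes: K' = 68 21 00.
K' ⊕ ipad = 5e 17 36.  K' ⊕ opad = 34 7d 5c.
Inner input = (K'⊕ipad) ∥ m = 5e 17 36 ∥ 9f 87 47 9f b3.
Inner hash: sum = 94+23+54+159+135+71+159+179 = 874 → 03 6a.
Outer input = (K'⊕opad) ∥ inner = 34 7d 5c ∥ 03 6a.
Outer hash (tag): sum = 52+125+92+3+106 = 378 → 01 7a.

017a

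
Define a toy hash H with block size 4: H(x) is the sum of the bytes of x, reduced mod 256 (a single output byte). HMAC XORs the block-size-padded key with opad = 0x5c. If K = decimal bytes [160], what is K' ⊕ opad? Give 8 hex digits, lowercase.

fc5c5c5c

Key decimal bytes [160] = a0 is 1 byte ≤ B = 4; zero-pad to 4 bytes: K' = a0 00 00 00.
XOR each byte with 0x5c: a0⊕5c=fc, 00⊕5c=5c, 00⊕5c=5c, 00⊕5c=5c.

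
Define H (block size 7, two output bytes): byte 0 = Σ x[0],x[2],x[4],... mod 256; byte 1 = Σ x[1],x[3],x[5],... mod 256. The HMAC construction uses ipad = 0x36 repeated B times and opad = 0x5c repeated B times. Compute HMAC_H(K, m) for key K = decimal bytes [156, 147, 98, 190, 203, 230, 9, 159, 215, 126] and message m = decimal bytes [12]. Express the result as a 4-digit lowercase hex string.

Key decimal bytes [156, 147, 98, 190, 203, 230, 9, 159, 215, 126] = 9c 93 62 be cb e6 09 9f d7 7e is 10 bytes > B = 7, so hash it first: H(key) = a9 54, then zero-pad to 7 bytes: K' = a9 54 00 00 00 00 00.
K' ⊕ ipad = 9f 62 36 36 36 36 36.  K' ⊕ opad = f5 08 5c 5c 5c 5c 5c.
Inner input = (K'⊕ipad) ∥ m = 9f 62 36 36 36 36 36 ∥ 0c.
Inner hash: even-index sum = 321 mod 256 = 65; odd-index sum = 218 mod 256 = 218 → 41 da.
Outer input = (K'⊕opad) ∥ inner = f5 08 5c 5c 5c 5c 5c ∥ 41 da.
Outer hash (tag): even-index sum = 739 mod 256 = 227; odd-index sum = 257 mod 256 = 1 → e3 01.

e301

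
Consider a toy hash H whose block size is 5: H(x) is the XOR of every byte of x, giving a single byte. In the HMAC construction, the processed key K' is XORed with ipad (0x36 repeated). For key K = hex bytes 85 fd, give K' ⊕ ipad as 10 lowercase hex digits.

Key hex bytes 85 fd is 2 bytes ≤ B = 5; zero-pad to 5 bytes: K' = 85 fd 00 00 00.
XOR each byte with 0x36: 85⊕36=b3, fd⊕36=cb, 00⊕36=36, 00⊕36=36, 00⊕36=36.

b3cb363636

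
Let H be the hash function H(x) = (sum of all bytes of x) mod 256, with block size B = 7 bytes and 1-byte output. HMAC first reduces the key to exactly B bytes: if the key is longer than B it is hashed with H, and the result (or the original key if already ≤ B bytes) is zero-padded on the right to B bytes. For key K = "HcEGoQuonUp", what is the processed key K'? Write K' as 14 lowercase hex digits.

0e000000000000

|K| = 11 > B = 7, so first hash the key.
H(K): sum = 72+99+69+71+111+81+117+111+110+85+112 = 1038; mod 256 = 14 → 0e.
Zero-pad H(K) = 0e to 7 bytes: K' = 0e 00 00 00 00 00 00.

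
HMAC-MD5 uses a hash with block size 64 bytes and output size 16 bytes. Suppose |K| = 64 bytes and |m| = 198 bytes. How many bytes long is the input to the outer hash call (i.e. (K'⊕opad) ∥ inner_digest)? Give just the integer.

80

Key is 64 ≤ 64 bytes, zero-padded: |K'| = 64.
Outer input = (K'⊕opad) ∥ H(inner) → 64 + 16 = 80 bytes.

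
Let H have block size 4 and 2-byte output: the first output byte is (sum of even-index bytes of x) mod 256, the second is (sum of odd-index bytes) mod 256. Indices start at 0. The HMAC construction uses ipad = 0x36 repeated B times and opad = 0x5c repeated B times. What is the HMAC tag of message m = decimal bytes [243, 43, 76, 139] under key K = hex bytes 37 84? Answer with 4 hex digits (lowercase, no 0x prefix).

Key hex bytes 37 84 is 2 bytes ≤ B = 4; zero-pad to 4 bytes: K' = 37 84 00 00.
K' ⊕ ipad = 01 b2 36 36.  K' ⊕ opad = 6b d8 5c 5c.
Inner input = (K'⊕ipad) ∥ m = 01 b2 36 36 ∥ f3 2b 4c 8b.
Inner hash: even-index sum = 374 mod 256 = 118; odd-index sum = 414 mod 256 = 158 → 76 9e.
Outer input = (K'⊕opad) ∥ inner = 6b d8 5c 5c ∥ 76 9e.
Outer hash (tag): even-index sum = 317 mod 256 = 61; odd-index sum = 466 mod 256 = 210 → 3d d2.

3dd2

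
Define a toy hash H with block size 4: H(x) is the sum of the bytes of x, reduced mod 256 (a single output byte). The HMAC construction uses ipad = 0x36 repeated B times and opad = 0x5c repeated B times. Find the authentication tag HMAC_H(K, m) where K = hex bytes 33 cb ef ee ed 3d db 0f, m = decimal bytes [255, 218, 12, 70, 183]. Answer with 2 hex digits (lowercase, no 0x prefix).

24

Key hex bytes 33 cb ef ee ed 3d db 0f is 8 bytes > B = 4, so hash it first: H(key) = ef, then zero-pad to 4 bytes: K' = ef 00 00 00.
K' ⊕ ipad = d9 36 36 36.  K' ⊕ opad = b3 5c 5c 5c.
Inner input = (K'⊕ipad) ∥ m = d9 36 36 36 ∥ ff da 0c 46 b7.
Inner hash: sum = 217+54+54+54+255+218+12+70+183 = 1117; mod 256 = 93 → 5d.
Outer input = (K'⊕opad) ∥ inner = b3 5c 5c 5c ∥ 5d.
Outer hash (tag): sum = 179+92+92+92+93 = 548; mod 256 = 36 → 24.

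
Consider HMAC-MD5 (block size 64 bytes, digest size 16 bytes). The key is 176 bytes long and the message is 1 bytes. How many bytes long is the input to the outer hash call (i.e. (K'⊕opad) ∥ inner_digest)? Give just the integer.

80

Key is 176 > 64 bytes, so it is hashed to 16 bytes then zero-padded to 64: |K'| = 64.
Outer input = (K'⊕opad) ∥ H(inner) → 64 + 16 = 80 bytes.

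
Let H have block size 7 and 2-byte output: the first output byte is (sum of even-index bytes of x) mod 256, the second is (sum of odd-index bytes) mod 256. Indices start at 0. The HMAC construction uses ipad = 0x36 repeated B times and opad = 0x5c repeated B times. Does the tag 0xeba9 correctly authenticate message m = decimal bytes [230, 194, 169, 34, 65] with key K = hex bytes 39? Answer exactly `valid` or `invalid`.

Key hex bytes 39 is 1 byte ≤ B = 7; zero-pad to 7 bytes: K' = 39 00 00 00 00 00 00.
K' ⊕ ipad = 0f 36 36 36 36 36 36; K' ⊕ opad = 65 5c 5c 5c 5c 5c 5c.
Inner hash: even-index sum = 405 mod 256 = 149; odd-index sum = 626 mod 256 = 114 → 95 72.
Outer hash (recomputed tag): even-index sum = 491 mod 256 = 235; odd-index sum = 425 mod 256 = 169 → eb a9.
Recomputed tag = eba9; claimed = eba9 → match.

valid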